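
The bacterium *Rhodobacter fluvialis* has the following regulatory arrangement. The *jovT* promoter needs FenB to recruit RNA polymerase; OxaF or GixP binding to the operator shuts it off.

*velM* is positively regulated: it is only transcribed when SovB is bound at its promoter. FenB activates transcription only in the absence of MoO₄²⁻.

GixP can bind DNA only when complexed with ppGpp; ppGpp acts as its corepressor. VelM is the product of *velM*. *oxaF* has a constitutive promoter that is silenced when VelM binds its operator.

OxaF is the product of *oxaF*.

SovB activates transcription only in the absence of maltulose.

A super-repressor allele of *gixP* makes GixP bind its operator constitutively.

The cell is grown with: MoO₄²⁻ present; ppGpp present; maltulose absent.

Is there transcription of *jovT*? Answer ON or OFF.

Maltulose is absent, so SovB is active.
No repressor is bound and SovB is active, so *velM* is transcribed.
So VelM is produced and active.
With repressor VelM bound, *oxaF* is not transcribed.
So OxaF is not produced.
MoO₄²⁻ is present, so FenB is inactive.
GixP is constitutively active in this strain.
With repressor GixP bound, *jovT* is not transcribed.

OFF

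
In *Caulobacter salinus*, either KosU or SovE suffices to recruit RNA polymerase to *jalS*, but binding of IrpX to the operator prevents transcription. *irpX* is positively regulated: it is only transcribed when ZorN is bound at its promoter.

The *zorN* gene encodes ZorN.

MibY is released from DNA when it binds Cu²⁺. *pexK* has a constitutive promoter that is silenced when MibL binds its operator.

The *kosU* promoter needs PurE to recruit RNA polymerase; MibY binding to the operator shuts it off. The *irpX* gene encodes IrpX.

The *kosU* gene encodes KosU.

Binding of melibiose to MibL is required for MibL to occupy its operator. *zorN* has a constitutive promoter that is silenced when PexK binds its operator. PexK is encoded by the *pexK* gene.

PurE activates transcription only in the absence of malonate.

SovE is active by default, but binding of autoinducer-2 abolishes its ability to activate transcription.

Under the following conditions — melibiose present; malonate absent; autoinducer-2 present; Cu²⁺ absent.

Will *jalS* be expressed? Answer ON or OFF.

OFF

Cu²⁺ is absent, so MibY is active.
Malonate is absent, so PurE is active.
With repressor MibY bound, *kosU* is not transcribed.
So KosU is not produced.
Autoinducer-2 is present, so SovE is inactive.
Melibiose is present, so MibL is active.
With repressor MibL bound, *pexK* is not transcribed.
So PexK is not produced.
With no repressor bound, *zorN* is transcribed.
So ZorN is produced and active.
No repressor is bound and ZorN is active, so *irpX* is transcribed.
So IrpX is produced and active.
With repressor IrpX bound, *jalS* is not transcribed.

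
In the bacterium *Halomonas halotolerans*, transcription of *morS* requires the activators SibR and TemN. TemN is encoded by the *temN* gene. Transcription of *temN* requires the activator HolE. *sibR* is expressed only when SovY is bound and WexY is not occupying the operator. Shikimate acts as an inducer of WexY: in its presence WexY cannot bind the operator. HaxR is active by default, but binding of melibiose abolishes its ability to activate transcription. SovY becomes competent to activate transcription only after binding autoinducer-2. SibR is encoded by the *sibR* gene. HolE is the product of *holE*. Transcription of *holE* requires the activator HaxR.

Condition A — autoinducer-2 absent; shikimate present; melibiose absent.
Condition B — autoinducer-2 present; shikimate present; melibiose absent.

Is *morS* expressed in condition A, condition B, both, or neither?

Condition A:
Autoinducer-2 is absent, so SovY is inactive.
Shikimate is present, so WexY is inactive.
Required activator SovY is absent, so *sibR* is not transcribed.
So SibR is not produced.
Melibiose is absent, so HaxR is active.
No repressor is bound and HaxR is active, so *holE* is transcribed.
So HolE is produced and active.
No repressor is bound and HolE is active, so *temN* is transcribed.
So TemN is produced and active.
Required activator SibR is absent, so *morS* is not transcribed.
→ *morS* is OFF in A.
Condition B:
Autoinducer-2 is present, so SovY is active.
Shikimate is present, so WexY is inactive.
No repressor is bound and SovY is active, so *sibR* is transcribed.
So SibR is produced and active.
Melibiose is absent, so HaxR is active.
No repressor is bound and HaxR is active, so *holE* is transcribed.
So HolE is produced and active.
No repressor is bound and HolE is active, so *temN* is transcribed.
So TemN is produced and active.
No repressor is bound and SibR and TemN are active, so *morS* is transcribed.
→ *morS* is ON in B.

B only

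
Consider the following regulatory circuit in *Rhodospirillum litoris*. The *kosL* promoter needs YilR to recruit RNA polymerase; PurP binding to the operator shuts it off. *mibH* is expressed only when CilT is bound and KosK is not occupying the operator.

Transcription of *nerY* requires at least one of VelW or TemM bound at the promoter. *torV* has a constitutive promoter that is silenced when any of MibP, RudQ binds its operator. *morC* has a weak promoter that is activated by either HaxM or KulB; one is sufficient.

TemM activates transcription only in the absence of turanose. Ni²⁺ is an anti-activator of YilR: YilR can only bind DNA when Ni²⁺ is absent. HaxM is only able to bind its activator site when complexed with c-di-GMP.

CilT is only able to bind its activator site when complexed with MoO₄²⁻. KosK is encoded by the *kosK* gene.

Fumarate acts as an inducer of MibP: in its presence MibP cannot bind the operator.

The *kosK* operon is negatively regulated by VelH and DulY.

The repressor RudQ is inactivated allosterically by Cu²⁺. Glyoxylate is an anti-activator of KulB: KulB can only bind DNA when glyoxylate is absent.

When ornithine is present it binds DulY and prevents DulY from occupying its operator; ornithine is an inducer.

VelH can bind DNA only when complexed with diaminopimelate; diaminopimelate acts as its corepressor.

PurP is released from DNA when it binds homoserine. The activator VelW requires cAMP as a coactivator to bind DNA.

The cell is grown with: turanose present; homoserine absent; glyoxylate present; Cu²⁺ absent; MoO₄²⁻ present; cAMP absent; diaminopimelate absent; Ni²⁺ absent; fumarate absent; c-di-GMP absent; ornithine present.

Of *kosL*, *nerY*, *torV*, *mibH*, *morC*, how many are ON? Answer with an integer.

Homoserine is absent, so PurP is active.
Ni²⁺ is absent, so YilR is active.
With repressor PurP bound, *kosL* is not transcribed.
→ *kosL* is OFF.
cAMP is absent, so VelW is inactive.
Turanose is present, so TemM is inactive.
No activator is available at the *nerY* promoter, so *nerY* is not transcribed.
→ *nerY* is OFF.
Fumarate is absent, so MibP is active.
Cu²⁺ is absent, so RudQ is active.
With repressor MibP bound, *torV* is not transcribed.
→ *torV* is OFF.
MoO₄²⁻ is present, so CilT is active.
Diaminopimelate is absent, so VelH is inactive.
Ornithine is present, so DulY is inactive.
With no repressor bound, *kosK* is transcribed.
So KosK is produced and active.
With repressor KosK bound, *mibH* is not transcribed.
→ *mibH* is OFF.
c-di-GMP is absent, so HaxM is inactive.
Glyoxylate is present, so KulB is inactive.
No activator is available at the *morC* promoter, so *morC* is not transcribed.
→ *morC* is OFF.
0 of the 5 genes are transcribed.

0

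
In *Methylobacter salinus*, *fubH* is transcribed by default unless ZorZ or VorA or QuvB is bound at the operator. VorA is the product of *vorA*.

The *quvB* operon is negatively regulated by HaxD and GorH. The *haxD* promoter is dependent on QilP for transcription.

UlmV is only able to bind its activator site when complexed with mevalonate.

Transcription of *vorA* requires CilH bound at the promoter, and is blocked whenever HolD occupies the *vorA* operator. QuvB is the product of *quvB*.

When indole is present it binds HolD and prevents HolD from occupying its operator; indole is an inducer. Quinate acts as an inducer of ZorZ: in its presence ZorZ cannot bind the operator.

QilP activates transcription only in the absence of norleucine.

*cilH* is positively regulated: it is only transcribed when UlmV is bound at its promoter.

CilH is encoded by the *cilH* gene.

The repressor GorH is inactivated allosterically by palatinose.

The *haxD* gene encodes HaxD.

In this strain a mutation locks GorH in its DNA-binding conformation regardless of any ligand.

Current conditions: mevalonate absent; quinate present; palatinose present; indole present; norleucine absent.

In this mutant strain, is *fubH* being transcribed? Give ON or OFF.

Quinate is present, so ZorZ is inactive.
Mevalonate is absent, so UlmV is inactive.
Required activator UlmV is absent, so *cilH* is not transcribed.
So CilH is not produced.
Indole is present, so HolD is inactive.
Required activator CilH is absent, so *vorA* is not transcribed.
So VorA is not produced.
Norleucine is absent, so QilP is active.
No repressor is bound and QilP is active, so *haxD* is transcribed.
So HaxD is produced and active.
GorH is constitutively active in this strain.
With repressor HaxD bound, *quvB* is not transcribed.
So QuvB is not produced.
With no repressor bound, *fubH* is transcribed.

ON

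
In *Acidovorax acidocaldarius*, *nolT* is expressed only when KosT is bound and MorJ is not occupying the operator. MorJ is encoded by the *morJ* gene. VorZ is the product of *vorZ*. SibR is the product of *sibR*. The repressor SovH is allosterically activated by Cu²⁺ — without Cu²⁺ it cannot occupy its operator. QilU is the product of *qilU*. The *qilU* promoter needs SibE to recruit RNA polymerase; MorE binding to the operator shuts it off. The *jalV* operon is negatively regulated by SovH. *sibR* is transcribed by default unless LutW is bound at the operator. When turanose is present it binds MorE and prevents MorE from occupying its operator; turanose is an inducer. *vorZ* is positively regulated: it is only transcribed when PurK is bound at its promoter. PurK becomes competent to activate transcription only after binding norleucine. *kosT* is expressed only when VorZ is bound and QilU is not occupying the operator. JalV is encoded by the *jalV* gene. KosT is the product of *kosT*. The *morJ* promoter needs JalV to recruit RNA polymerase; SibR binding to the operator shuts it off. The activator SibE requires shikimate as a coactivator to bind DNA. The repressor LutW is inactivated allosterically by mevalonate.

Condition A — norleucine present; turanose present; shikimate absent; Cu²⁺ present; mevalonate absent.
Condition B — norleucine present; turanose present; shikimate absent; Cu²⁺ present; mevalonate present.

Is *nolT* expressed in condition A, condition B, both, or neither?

Condition A:
Norleucine is present, so PurK is active.
No repressor is bound and PurK is active, so *vorZ* is transcribed.
So VorZ is produced and active.
Turanose is present, so MorE is inactive.
Shikimate is absent, so SibE is inactive.
Required activator SibE is absent, so *qilU* is not transcribed.
So QilU is not produced.
No repressor is bound and VorZ is active, so *kosT* is transcribed.
So KosT is produced and active.
Cu²⁺ is present, so SovH is active.
With repressor SovH bound, *jalV* is not transcribed.
So JalV is not produced.
Mevalonate is absent, so LutW is active.
With repressor LutW bound, *sibR* is not transcribed.
So SibR is not produced.
Required activator JalV is absent, so *morJ* is not transcribed.
So MorJ is not produced.
No repressor is bound and KosT is active, so *nolT* is transcribed.
→ *nolT* is ON in A.
Condition B:
Norleucine is present, so PurK is active.
No repressor is bound and PurK is active, so *vorZ* is transcribed.
So VorZ is produced and active.
Turanose is present, so MorE is inactive.
Shikimate is absent, so SibE is inactive.
Required activator SibE is absent, so *qilU* is not transcribed.
So QilU is not produced.
No repressor is bound and VorZ is active, so *kosT* is transcribed.
So KosT is produced and active.
Cu²⁺ is present, so SovH is active.
With repressor SovH bound, *jalV* is not transcribed.
So JalV is not produced.
Mevalonate is present, so LutW is inactive.
With no repressor bound, *sibR* is transcribed.
So SibR is produced and active.
With repressor SibR bound, *morJ* is not transcribed.
So MorJ is not produced.
No repressor is bound and KosT is active, so *nolT* is transcribed.
→ *nolT* is ON in B.

both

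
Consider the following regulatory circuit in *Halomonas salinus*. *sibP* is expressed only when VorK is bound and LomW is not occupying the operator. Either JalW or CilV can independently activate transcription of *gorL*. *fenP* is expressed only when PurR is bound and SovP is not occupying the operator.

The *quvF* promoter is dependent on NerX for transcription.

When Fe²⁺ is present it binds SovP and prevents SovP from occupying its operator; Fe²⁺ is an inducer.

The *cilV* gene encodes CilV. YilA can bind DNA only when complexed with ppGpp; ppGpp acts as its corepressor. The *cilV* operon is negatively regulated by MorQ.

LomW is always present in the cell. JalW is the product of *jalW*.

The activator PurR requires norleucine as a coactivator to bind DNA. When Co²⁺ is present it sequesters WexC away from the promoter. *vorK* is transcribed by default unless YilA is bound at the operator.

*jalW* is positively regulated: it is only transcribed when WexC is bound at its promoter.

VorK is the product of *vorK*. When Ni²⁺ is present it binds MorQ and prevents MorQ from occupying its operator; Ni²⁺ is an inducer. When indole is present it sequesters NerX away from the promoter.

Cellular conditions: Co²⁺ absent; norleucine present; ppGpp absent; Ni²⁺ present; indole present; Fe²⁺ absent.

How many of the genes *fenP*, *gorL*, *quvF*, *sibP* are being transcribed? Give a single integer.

Norleucine is present, so PurR is active.
Fe²⁺ is absent, so SovP is active.
With repressor SovP bound, *fenP* is not transcribed.
→ *fenP* is OFF.
Co²⁺ is absent, so WexC is active.
No repressor is bound and WexC is active, so *jalW* is transcribed.
So JalW is produced and active.
Ni²⁺ is present, so MorQ is inactive.
With no repressor bound, *cilV* is transcribed.
So CilV is produced and active.
Activator JalW is present, so *gorL* is transcribed.
→ *gorL* is ON.
Indole is present, so NerX is inactive.
Required activator NerX is absent, so *quvF* is not transcribed.
→ *quvF* is OFF.
LomW is produced constitutively and is active.
ppGpp is absent, so YilA is inactive.
With no repressor bound, *vorK* is transcribed.
So VorK is produced and active.
With repressor LomW bound, *sibP* is not transcribed.
→ *sibP* is OFF.
1 of the 4 genes is transcribed.

1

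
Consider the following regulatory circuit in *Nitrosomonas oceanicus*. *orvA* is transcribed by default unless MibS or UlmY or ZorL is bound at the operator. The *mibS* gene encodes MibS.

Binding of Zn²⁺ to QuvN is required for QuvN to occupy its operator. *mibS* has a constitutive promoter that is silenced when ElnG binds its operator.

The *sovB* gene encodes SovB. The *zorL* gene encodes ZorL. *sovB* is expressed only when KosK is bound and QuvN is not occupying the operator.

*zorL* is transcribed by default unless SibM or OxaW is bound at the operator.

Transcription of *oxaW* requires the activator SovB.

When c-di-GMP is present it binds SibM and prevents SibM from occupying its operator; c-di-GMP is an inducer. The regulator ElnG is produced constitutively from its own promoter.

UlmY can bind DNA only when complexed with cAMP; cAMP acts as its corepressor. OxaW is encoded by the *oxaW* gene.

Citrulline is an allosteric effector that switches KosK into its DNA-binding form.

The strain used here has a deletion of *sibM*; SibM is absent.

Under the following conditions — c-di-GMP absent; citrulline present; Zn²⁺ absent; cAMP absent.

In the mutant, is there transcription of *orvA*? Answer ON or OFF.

ON

ElnG is produced constitutively and is active.
With repressor ElnG bound, *mibS* is not transcribed.
So MibS is not produced.
cAMP is absent, so UlmY is inactive.
SibM is non-functional in this strain, so it has no effect.
Citrulline is present, so KosK is active.
Zn²⁺ is absent, so QuvN is inactive.
No repressor is bound and KosK is active, so *sovB* is transcribed.
So SovB is produced and active.
No repressor is bound and SovB is active, so *oxaW* is transcribed.
So OxaW is produced and active.
With repressor OxaW bound, *zorL* is not transcribed.
So ZorL is not produced.
With no repressor bound, *orvA* is transcribed.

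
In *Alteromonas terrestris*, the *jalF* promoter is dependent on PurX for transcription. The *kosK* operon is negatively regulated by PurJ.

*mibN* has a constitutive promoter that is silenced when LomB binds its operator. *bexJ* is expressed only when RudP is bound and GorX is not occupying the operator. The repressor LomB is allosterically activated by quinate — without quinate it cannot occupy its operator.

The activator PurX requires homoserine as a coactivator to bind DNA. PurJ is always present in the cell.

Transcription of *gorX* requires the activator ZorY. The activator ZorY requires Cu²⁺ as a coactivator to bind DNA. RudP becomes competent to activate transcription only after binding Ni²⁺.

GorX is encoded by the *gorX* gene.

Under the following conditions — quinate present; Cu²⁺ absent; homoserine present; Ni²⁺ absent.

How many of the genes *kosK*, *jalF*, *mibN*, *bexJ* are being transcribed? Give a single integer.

PurJ is produced constitutively and is active.
With repressor PurJ bound, *kosK* is not transcribed.
→ *kosK* is OFF.
Homoserine is present, so PurX is active.
No repressor is bound and PurX is active, so *jalF* is transcribed.
→ *jalF* is ON.
Quinate is present, so LomB is active.
With repressor LomB bound, *mibN* is not transcribed.
→ *mibN* is OFF.
Ni²⁺ is absent, so RudP is inactive.
Cu²⁺ is absent, so ZorY is inactive.
Required activator ZorY is absent, so *gorX* is not transcribed.
So GorX is not produced.
Required activator RudP is absent, so *bexJ* is not transcribed.
→ *bexJ* is OFF.
1 of the 4 genes is transcribed.

1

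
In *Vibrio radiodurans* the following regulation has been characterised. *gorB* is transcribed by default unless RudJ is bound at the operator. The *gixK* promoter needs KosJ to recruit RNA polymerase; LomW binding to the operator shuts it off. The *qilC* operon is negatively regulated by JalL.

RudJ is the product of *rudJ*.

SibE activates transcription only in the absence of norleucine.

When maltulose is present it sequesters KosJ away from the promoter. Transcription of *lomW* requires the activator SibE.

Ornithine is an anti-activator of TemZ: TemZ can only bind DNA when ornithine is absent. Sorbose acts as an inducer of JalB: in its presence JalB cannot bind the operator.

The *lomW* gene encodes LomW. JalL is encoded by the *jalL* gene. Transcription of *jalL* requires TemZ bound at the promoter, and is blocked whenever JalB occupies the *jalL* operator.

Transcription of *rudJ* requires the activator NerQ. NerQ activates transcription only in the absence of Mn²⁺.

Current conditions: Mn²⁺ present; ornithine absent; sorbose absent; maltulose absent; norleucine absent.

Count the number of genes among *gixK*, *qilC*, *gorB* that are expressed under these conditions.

2

Norleucine is absent, so SibE is active.
No repressor is bound and SibE is active, so *lomW* is transcribed.
So LomW is produced and active.
Maltulose is absent, so KosJ is active.
With repressor LomW bound, *gixK* is not transcribed.
→ *gixK* is OFF.
Ornithine is absent, so TemZ is active.
Sorbose is absent, so JalB is active.
With repressor JalB bound, *jalL* is not transcribed.
So JalL is not produced.
With no repressor bound, *qilC* is transcribed.
→ *qilC* is ON.
Mn²⁺ is present, so NerQ is inactive.
Required activator NerQ is absent, so *rudJ* is not transcribed.
So RudJ is not produced.
With no repressor bound, *gorB* is transcribed.
→ *gorB* is ON.
2 of the 3 genes are transcribed.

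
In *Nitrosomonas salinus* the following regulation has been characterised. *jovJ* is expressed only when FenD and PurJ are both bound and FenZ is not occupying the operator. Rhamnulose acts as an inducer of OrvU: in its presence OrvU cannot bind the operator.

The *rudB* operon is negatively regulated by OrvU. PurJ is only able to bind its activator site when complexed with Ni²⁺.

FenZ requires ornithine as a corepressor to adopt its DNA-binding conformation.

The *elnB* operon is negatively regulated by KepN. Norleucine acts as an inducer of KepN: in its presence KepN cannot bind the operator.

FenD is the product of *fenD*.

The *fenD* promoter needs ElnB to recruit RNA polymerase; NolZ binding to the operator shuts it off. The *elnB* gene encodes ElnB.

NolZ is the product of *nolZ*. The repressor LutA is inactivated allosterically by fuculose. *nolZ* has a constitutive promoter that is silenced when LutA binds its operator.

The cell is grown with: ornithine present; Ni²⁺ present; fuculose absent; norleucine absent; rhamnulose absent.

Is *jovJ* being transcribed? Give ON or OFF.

OFF

Fuculose is absent, so LutA is active.
With repressor LutA bound, *nolZ* is not transcribed.
So NolZ is not produced.
Norleucine is absent, so KepN is active.
With repressor KepN bound, *elnB* is not transcribed.
So ElnB is not produced.
Required activator ElnB is absent, so *fenD* is not transcribed.
So FenD is not produced.
Ni²⁺ is present, so PurJ is active.
Ornithine is present, so FenZ is active.
With repressor FenZ bound, *jovJ* is not transcribed.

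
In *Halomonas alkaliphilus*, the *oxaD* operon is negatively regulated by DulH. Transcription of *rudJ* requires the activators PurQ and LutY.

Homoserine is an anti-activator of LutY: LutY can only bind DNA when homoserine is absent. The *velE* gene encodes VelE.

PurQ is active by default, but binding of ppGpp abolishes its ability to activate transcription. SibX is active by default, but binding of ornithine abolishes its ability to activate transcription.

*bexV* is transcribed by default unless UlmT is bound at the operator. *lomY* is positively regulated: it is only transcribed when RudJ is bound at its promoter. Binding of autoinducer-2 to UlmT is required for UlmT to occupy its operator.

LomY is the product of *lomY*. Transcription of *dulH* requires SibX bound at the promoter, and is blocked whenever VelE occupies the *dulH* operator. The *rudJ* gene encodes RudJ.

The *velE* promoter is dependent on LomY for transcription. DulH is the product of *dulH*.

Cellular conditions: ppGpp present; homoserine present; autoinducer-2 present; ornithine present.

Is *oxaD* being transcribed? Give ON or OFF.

ON

ppGpp is present, so PurQ is inactive.
Homoserine is present, so LutY is inactive.
Required activator PurQ is absent, so *rudJ* is not transcribed.
So RudJ is not produced.
Required activator RudJ is absent, so *lomY* is not transcribed.
So LomY is not produced.
Required activator LomY is absent, so *velE* is not transcribed.
So VelE is not produced.
Ornithine is present, so SibX is inactive.
Required activator SibX is absent, so *dulH* is not transcribed.
So DulH is not produced.
With no repressor bound, *oxaD* is transcribed.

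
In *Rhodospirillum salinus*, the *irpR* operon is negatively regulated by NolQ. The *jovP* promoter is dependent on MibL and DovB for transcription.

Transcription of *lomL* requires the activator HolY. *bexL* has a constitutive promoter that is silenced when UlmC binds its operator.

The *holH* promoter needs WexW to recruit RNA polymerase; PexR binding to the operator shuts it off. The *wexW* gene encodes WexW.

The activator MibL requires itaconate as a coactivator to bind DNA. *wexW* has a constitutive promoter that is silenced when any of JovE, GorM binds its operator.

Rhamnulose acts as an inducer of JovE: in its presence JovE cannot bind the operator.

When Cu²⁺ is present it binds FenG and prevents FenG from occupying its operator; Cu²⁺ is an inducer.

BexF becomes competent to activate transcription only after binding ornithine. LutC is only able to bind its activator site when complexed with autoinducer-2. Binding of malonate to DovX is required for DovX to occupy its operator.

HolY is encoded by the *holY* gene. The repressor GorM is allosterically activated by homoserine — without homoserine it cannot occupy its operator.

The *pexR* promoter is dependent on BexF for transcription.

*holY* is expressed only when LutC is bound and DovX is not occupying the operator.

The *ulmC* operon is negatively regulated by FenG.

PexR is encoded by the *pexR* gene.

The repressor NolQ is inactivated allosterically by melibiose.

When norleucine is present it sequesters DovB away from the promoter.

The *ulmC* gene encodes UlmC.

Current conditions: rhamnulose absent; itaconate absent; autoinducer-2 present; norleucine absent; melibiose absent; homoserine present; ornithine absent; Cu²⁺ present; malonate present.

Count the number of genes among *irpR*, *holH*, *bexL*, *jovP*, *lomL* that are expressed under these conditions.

Melibiose is absent, so NolQ is active.
With repressor NolQ bound, *irpR* is not transcribed.
→ *irpR* is OFF.
Ornithine is absent, so BexF is inactive.
Required activator BexF is absent, so *pexR* is not transcribed.
So PexR is not produced.
Rhamnulose is absent, so JovE is active.
Homoserine is present, so GorM is active.
With repressor JovE bound, *wexW* is not transcribed.
So WexW is not produced.
Required activator WexW is absent, so *holH* is not transcribed.
→ *holH* is OFF.
Cu²⁺ is present, so FenG is inactive.
With no repressor bound, *ulmC* is transcribed.
So UlmC is produced and active.
With repressor UlmC bound, *bexL* is not transcribed.
→ *bexL* is OFF.
Itaconate is absent, so MibL is inactive.
Norleucine is absent, so DovB is active.
Required activator MibL is absent, so *jovP* is not transcribed.
→ *jovP* is OFF.
Autoinducer-2 is present, so LutC is active.
Malonate is present, so DovX is active.
With repressor DovX bound, *holY* is not transcribed.
So HolY is not produced.
Required activator HolY is absent, so *lomL* is not transcribed.
→ *lomL* is OFF.
0 of the 5 genes are transcribed.

0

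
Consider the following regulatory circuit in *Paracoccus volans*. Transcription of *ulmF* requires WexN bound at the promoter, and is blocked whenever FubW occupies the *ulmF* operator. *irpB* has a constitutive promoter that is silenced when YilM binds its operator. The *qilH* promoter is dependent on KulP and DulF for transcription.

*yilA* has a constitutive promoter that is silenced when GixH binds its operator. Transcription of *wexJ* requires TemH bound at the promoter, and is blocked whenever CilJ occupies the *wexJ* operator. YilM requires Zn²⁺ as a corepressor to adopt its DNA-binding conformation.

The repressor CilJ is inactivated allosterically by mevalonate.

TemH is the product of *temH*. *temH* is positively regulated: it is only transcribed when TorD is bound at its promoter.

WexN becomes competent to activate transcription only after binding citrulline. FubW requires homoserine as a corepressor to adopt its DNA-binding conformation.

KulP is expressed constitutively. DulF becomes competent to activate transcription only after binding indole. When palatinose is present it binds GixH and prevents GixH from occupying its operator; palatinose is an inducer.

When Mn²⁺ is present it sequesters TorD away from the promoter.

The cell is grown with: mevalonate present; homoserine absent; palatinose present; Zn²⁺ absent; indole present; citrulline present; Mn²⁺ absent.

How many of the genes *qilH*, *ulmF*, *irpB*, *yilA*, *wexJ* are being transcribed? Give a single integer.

KulP is produced constitutively and is active.
Indole is present, so DulF is active.
No repressor is bound and KulP and DulF are active, so *qilH* is transcribed.
→ *qilH* is ON.
Citrulline is present, so WexN is active.
Homoserine is absent, so FubW is inactive.
No repressor is bound and WexN is active, so *ulmF* is transcribed.
→ *ulmF* is ON.
Zn²⁺ is absent, so YilM is inactive.
With no repressor bound, *irpB* is transcribed.
→ *irpB* is ON.
Palatinose is present, so GixH is inactive.
With no repressor bound, *yilA* is transcribed.
→ *yilA* is ON.
Mevalonate is present, so CilJ is inactive.
Mn²⁺ is absent, so TorD is active.
No repressor is bound and TorD is active, so *temH* is transcribed.
So TemH is produced and active.
No repressor is bound and TemH is active, so *wexJ* is transcribed.
→ *wexJ* is ON.
5 of the 5 genes are transcribed.

5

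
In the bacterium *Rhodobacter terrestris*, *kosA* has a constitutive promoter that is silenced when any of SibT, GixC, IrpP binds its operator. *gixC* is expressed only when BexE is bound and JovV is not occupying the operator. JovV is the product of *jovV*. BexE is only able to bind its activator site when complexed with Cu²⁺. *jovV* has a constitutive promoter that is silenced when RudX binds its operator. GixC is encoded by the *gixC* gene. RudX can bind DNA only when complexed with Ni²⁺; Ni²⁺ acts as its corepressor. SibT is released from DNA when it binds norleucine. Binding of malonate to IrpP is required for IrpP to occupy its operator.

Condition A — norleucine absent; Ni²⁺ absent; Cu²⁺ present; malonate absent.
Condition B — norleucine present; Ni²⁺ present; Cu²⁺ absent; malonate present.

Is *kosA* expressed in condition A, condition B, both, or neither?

Condition A:
Norleucine is absent, so SibT is active.
Ni²⁺ is absent, so RudX is inactive.
With no repressor bound, *jovV* is transcribed.
So JovV is produced and active.
Cu²⁺ is present, so BexE is active.
With repressor JovV bound, *gixC* is not transcribed.
So GixC is not produced.
Malonate is absent, so IrpP is inactive.
With repressor SibT bound, *kosA* is not transcribed.
→ *kosA* is OFF in A.
Condition B:
Norleucine is present, so SibT is inactive.
Ni²⁺ is present, so RudX is active.
With repressor RudX bound, *jovV* is not transcribed.
So JovV is not produced.
Cu²⁺ is absent, so BexE is inactive.
Required activator BexE is absent, so *gixC* is not transcribed.
So GixC is not produced.
Malonate is present, so IrpP is active.
With repressor IrpP bound, *kosA* is not transcribed.
→ *kosA* is OFF in B.

neither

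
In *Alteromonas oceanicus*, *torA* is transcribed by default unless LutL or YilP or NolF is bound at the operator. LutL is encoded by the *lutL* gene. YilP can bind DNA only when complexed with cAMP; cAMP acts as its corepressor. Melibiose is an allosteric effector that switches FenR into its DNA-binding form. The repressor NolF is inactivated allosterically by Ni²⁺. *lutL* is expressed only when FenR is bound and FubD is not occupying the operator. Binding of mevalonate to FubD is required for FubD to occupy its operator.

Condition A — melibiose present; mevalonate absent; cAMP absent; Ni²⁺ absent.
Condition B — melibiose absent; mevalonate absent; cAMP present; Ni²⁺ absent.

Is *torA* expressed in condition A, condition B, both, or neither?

Condition A:
Melibiose is present, so FenR is active.
Mevalonate is absent, so FubD is inactive.
No repressor is bound and FenR is active, so *lutL* is transcribed.
So LutL is produced and active.
cAMP is absent, so YilP is inactive.
Ni²⁺ is absent, so NolF is active.
With repressor LutL bound, *torA* is not transcribed.
→ *torA* is OFF in A.
Condition B:
Melibiose is absent, so FenR is inactive.
Mevalonate is absent, so FubD is inactive.
Required activator FenR is absent, so *lutL* is not transcribed.
So LutL is not produced.
cAMP is present, so YilP is active.
Ni²⁺ is absent, so NolF is active.
With repressor YilP bound, *torA* is not transcribed.
→ *torA* is OFF in B.

neither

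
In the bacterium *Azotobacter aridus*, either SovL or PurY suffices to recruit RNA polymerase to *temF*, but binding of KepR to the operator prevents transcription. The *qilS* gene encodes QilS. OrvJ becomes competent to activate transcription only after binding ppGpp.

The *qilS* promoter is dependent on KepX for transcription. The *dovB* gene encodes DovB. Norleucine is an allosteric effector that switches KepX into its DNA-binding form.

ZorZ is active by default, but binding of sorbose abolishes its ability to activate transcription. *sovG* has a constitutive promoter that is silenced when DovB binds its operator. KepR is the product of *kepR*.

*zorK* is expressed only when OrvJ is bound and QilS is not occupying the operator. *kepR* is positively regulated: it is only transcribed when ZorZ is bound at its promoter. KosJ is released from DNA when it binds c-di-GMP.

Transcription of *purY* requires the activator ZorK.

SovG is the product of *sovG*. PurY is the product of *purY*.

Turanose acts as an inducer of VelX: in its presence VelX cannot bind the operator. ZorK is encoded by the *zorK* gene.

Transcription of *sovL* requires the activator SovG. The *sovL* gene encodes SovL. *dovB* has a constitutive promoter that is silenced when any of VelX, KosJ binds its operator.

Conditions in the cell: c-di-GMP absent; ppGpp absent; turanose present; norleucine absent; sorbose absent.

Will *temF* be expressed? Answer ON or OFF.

OFF

Turanose is present, so VelX is inactive.
c-di-GMP is absent, so KosJ is active.
With repressor KosJ bound, *dovB* is not transcribed.
So DovB is not produced.
With no repressor bound, *sovG* is transcribed.
So SovG is produced and active.
No repressor is bound and SovG is active, so *sovL* is transcribed.
So SovL is produced and active.
ppGpp is absent, so OrvJ is inactive.
Norleucine is absent, so KepX is inactive.
Required activator KepX is absent, so *qilS* is not transcribed.
So QilS is not produced.
Required activator OrvJ is absent, so *zorK* is not transcribed.
So ZorK is not produced.
Required activator ZorK is absent, so *purY* is not transcribed.
So PurY is not produced.
Sorbose is absent, so ZorZ is active.
No repressor is bound and ZorZ is active, so *kepR* is transcribed.
So KepR is produced and active.
With repressor KepR bound, *temF* is not transcribed.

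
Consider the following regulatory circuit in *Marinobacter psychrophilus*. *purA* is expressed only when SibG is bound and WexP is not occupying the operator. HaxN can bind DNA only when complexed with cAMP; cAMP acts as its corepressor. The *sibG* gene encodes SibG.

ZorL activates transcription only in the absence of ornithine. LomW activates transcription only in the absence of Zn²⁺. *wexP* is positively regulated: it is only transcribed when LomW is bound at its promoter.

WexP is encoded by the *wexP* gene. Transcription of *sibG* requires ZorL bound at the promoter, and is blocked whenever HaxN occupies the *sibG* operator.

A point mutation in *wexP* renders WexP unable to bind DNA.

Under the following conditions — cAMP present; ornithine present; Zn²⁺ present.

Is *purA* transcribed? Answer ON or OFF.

Ornithine is present, so ZorL is inactive.
cAMP is present, so HaxN is active.
With repressor HaxN bound, *sibG* is not transcribed.
So SibG is not produced.
WexP is non-functional in this strain, so it has no effect.
Required activator SibG is absent, so *purA* is not transcribed.

OFF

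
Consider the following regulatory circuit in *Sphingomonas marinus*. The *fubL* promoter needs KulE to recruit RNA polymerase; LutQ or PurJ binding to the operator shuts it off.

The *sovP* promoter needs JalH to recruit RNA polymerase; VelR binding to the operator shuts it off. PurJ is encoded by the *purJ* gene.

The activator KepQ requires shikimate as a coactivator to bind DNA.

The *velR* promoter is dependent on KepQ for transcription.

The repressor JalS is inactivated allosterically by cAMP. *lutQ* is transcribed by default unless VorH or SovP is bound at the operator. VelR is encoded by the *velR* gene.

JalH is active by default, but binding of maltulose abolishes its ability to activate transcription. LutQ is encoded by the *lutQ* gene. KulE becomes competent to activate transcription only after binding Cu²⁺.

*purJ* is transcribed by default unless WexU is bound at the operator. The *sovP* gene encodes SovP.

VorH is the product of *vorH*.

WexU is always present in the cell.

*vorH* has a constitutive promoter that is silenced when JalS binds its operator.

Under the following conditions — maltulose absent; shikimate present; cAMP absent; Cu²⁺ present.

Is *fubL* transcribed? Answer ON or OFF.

Cu²⁺ is present, so KulE is active.
cAMP is absent, so JalS is active.
With repressor JalS bound, *vorH* is not transcribed.
So VorH is not produced.
Shikimate is present, so KepQ is active.
No repressor is bound and KepQ is active, so *velR* is transcribed.
So VelR is produced and active.
Maltulose is absent, so JalH is active.
With repressor VelR bound, *sovP* is not transcribed.
So SovP is not produced.
With no repressor bound, *lutQ* is transcribed.
So LutQ is produced and active.
WexU is produced constitutively and is active.
With repressor WexU bound, *purJ* is not transcribed.
So PurJ is not produced.
With repressor LutQ bound, *fubL* is not transcribed.

OFF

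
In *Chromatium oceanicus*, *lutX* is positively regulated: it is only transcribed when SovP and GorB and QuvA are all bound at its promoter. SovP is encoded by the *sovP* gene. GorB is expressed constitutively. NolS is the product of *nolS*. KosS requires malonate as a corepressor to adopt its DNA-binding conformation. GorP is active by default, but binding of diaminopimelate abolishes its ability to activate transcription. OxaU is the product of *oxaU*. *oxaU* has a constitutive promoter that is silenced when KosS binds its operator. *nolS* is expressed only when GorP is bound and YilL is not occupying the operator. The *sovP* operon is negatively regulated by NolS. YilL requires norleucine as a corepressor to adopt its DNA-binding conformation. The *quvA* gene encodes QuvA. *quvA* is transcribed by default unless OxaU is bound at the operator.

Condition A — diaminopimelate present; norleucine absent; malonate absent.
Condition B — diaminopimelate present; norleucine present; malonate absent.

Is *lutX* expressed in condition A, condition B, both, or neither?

Condition A:
Diaminopimelate is present, so GorP is inactive.
Norleucine is absent, so YilL is inactive.
Required activator GorP is absent, so *nolS* is not transcribed.
So NolS is not produced.
With no repressor bound, *sovP* is transcribed.
So SovP is produced and active.
GorB is produced constitutively and is active.
Malonate is absent, so KosS is inactive.
With no repressor bound, *oxaU* is transcribed.
So OxaU is produced and active.
With repressor OxaU bound, *quvA* is not transcribed.
So QuvA is not produced.
Required activator QuvA is absent, so *lutX* is not transcribed.
→ *lutX* is OFF in A.
Condition B:
Diaminopimelate is present, so GorP is inactive.
Norleucine is present, so YilL is active.
With repressor YilL bound, *nolS* is not transcribed.
So NolS is not produced.
With no repressor bound, *sovP* is transcribed.
So SovP is produced and active.
GorB is produced constitutively and is active.
Malonate is absent, so KosS is inactive.
With no repressor bound, *oxaU* is transcribed.
So OxaU is produced and active.
With repressor OxaU bound, *quvA* is not transcribed.
So QuvA is not produced.
Required activator QuvA is absent, so *lutX* is not transcribed.
→ *lutX* is OFF in B.

neither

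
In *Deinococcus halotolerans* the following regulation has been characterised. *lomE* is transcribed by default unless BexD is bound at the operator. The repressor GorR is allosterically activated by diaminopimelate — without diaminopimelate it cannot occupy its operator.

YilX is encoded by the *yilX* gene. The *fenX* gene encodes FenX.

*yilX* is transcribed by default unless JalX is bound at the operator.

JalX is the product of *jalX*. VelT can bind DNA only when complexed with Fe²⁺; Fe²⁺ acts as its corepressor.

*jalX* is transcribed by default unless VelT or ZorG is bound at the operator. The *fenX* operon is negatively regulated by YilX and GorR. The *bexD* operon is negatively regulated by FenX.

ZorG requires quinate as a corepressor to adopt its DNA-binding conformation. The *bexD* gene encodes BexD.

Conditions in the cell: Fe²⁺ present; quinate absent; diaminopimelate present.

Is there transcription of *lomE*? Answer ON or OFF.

Fe²⁺ is present, so VelT is active.
Quinate is absent, so ZorG is inactive.
With repressor VelT bound, *jalX* is not transcribed.
So JalX is not produced.
With no repressor bound, *yilX* is transcribed.
So YilX is produced and active.
Diaminopimelate is present, so GorR is active.
With repressor YilX bound, *fenX* is not transcribed.
So FenX is not produced.
With no repressor bound, *bexD* is transcribed.
So BexD is produced and active.
With repressor BexD bound, *lomE* is not transcribed.

OFF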